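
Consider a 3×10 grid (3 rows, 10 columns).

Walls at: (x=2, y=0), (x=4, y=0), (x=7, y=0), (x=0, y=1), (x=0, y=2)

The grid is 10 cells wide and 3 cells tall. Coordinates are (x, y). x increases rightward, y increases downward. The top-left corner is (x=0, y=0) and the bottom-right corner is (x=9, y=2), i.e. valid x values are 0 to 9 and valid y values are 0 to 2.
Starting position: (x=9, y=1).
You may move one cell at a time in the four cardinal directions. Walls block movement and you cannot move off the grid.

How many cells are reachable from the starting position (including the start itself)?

BFS flood-fill from (x=9, y=1):
  Distance 0: (x=9, y=1)
  Distance 1: (x=9, y=0), (x=8, y=1), (x=9, y=2)
  Distance 2: (x=8, y=0), (x=7, y=1), (x=8, y=2)
  Distance 3: (x=6, y=1), (x=7, y=2)
  Distance 4: (x=6, y=0), (x=5, y=1), (x=6, y=2)
  Distance 5: (x=5, y=0), (x=4, y=1), (x=5, y=2)
  Distance 6: (x=3, y=1), (x=4, y=2)
  Distance 7: (x=3, y=0), (x=2, y=1), (x=3, y=2)
  Distance 8: (x=1, y=1), (x=2, y=2)
  Distance 9: (x=1, y=0), (x=1, y=2)
  Distance 10: (x=0, y=0)
Total reachable: 25 (grid has 25 open cells total)

Answer: Reachable cells: 25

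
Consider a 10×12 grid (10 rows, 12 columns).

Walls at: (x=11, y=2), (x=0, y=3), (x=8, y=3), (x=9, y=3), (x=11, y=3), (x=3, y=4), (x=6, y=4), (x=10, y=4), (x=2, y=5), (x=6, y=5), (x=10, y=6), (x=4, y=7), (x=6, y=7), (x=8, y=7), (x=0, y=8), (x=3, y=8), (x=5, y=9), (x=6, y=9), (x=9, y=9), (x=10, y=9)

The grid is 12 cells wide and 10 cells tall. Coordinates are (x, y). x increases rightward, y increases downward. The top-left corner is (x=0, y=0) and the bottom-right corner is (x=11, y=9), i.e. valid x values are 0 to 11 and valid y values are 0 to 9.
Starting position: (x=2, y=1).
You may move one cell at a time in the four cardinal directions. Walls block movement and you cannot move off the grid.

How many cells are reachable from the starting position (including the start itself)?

Answer: Reachable cells: 100

Derivation:
BFS flood-fill from (x=2, y=1):
  Distance 0: (x=2, y=1)
  Distance 1: (x=2, y=0), (x=1, y=1), (x=3, y=1), (x=2, y=2)
  Distance 2: (x=1, y=0), (x=3, y=0), (x=0, y=1), (x=4, y=1), (x=1, y=2), (x=3, y=2), (x=2, y=3)
  Distance 3: (x=0, y=0), (x=4, y=0), (x=5, y=1), (x=0, y=2), (x=4, y=2), (x=1, y=3), (x=3, y=3), (x=2, y=4)
  Distance 4: (x=5, y=0), (x=6, y=1), (x=5, y=2), (x=4, y=3), (x=1, y=4)
  Distance 5: (x=6, y=0), (x=7, y=1), (x=6, y=2), (x=5, y=3), (x=0, y=4), (x=4, y=4), (x=1, y=5)
  Distance 6: (x=7, y=0), (x=8, y=1), (x=7, y=2), (x=6, y=3), (x=5, y=4), (x=0, y=5), (x=4, y=5), (x=1, y=6)
  Distance 7: (x=8, y=0), (x=9, y=1), (x=8, y=2), (x=7, y=3), (x=3, y=5), (x=5, y=5), (x=0, y=6), (x=2, y=6), (x=4, y=6), (x=1, y=7)
  Distance 8: (x=9, y=0), (x=10, y=1), (x=9, y=2), (x=7, y=4), (x=3, y=6), (x=5, y=6), (x=0, y=7), (x=2, y=7), (x=1, y=8)
  Distance 9: (x=10, y=0), (x=11, y=1), (x=10, y=2), (x=8, y=4), (x=7, y=5), (x=6, y=6), (x=3, y=7), (x=5, y=7), (x=2, y=8), (x=1, y=9)
  Distance 10: (x=11, y=0), (x=10, y=3), (x=9, y=4), (x=8, y=5), (x=7, y=6), (x=5, y=8), (x=0, y=9), (x=2, y=9)
  Distance 11: (x=9, y=5), (x=8, y=6), (x=7, y=7), (x=4, y=8), (x=6, y=8), (x=3, y=9)
  Distance 12: (x=10, y=5), (x=9, y=6), (x=7, y=8), (x=4, y=9)
  Distance 13: (x=11, y=5), (x=9, y=7), (x=8, y=8), (x=7, y=9)
  Distance 14: (x=11, y=4), (x=11, y=6), (x=10, y=7), (x=9, y=8), (x=8, y=9)
  Distance 15: (x=11, y=7), (x=10, y=8)
  Distance 16: (x=11, y=8)
  Distance 17: (x=11, y=9)
Total reachable: 100 (grid has 100 open cells total)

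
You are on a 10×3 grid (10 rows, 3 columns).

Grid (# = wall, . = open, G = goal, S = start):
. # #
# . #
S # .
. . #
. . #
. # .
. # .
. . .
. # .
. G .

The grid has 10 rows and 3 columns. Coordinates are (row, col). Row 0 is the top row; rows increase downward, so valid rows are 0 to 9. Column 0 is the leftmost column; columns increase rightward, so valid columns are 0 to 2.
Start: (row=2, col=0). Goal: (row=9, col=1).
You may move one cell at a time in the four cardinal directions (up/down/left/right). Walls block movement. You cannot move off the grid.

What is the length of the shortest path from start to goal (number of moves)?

BFS from (row=2, col=0) until reaching (row=9, col=1):
  Distance 0: (row=2, col=0)
  Distance 1: (row=3, col=0)
  Distance 2: (row=3, col=1), (row=4, col=0)
  Distance 3: (row=4, col=1), (row=5, col=0)
  Distance 4: (row=6, col=0)
  Distance 5: (row=7, col=0)
  Distance 6: (row=7, col=1), (row=8, col=0)
  Distance 7: (row=7, col=2), (row=9, col=0)
  Distance 8: (row=6, col=2), (row=8, col=2), (row=9, col=1)  <- goal reached here
One shortest path (8 moves): (row=2, col=0) -> (row=3, col=0) -> (row=4, col=0) -> (row=5, col=0) -> (row=6, col=0) -> (row=7, col=0) -> (row=8, col=0) -> (row=9, col=0) -> (row=9, col=1)

Answer: Shortest path length: 8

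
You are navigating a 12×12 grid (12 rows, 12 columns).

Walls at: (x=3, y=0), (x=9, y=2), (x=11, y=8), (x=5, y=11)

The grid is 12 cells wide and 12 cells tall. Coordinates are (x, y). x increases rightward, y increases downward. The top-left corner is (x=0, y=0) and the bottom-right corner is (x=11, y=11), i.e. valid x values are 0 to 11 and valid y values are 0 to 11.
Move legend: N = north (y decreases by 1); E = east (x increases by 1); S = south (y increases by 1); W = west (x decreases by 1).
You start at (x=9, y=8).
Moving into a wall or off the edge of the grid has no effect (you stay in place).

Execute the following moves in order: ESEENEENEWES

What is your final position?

Start: (x=9, y=8)
  E (east): (x=9, y=8) -> (x=10, y=8)
  S (south): (x=10, y=8) -> (x=10, y=9)
  E (east): (x=10, y=9) -> (x=11, y=9)
  E (east): blocked, stay at (x=11, y=9)
  N (north): blocked, stay at (x=11, y=9)
  E (east): blocked, stay at (x=11, y=9)
  E (east): blocked, stay at (x=11, y=9)
  N (north): blocked, stay at (x=11, y=9)
  E (east): blocked, stay at (x=11, y=9)
  W (west): (x=11, y=9) -> (x=10, y=9)
  E (east): (x=10, y=9) -> (x=11, y=9)
  S (south): (x=11, y=9) -> (x=11, y=10)
Final: (x=11, y=10)

Answer: Final position: (x=11, y=10)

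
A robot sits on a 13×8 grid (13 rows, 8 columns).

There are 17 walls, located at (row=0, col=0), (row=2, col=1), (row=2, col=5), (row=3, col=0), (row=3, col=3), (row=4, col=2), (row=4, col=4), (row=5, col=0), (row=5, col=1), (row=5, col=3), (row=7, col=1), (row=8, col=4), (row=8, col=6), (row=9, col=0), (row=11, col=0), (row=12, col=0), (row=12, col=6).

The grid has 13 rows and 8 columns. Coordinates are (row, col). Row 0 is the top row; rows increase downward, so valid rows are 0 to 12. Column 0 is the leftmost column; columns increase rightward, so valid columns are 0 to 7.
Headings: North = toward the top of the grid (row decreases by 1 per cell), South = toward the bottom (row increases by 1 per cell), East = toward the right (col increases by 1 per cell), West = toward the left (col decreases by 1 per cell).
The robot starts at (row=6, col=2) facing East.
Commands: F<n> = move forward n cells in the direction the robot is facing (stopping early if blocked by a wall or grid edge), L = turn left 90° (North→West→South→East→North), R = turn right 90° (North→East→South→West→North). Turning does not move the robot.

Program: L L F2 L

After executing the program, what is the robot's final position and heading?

Answer: Final position: (row=6, col=0), facing South

Derivation:
Start: (row=6, col=2), facing East
  L: turn left, now facing North
  L: turn left, now facing West
  F2: move forward 2, now at (row=6, col=0)
  L: turn left, now facing South
Final: (row=6, col=0), facing South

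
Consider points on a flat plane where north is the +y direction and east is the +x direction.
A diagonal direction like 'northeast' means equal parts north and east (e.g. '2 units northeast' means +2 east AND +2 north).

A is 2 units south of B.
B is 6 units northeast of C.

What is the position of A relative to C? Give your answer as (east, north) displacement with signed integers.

Place C at the origin (east=0, north=0).
  B is 6 units northeast of C: delta (east=+6, north=+6); B at (east=6, north=6).
  A is 2 units south of B: delta (east=+0, north=-2); A at (east=6, north=4).
Therefore A relative to C: (east=6, north=4).

Answer: A is at (east=6, north=4) relative to C.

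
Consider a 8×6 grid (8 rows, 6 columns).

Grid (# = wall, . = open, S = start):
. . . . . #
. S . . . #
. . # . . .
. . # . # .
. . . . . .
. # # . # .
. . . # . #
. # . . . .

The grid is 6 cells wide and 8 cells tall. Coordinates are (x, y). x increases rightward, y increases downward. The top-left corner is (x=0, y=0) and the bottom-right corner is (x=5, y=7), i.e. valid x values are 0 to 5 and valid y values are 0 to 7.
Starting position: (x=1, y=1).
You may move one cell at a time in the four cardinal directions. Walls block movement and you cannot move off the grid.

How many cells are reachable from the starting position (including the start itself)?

BFS flood-fill from (x=1, y=1):
  Distance 0: (x=1, y=1)
  Distance 1: (x=1, y=0), (x=0, y=1), (x=2, y=1), (x=1, y=2)
  Distance 2: (x=0, y=0), (x=2, y=0), (x=3, y=1), (x=0, y=2), (x=1, y=3)
  Distance 3: (x=3, y=0), (x=4, y=1), (x=3, y=2), (x=0, y=3), (x=1, y=4)
  Distance 4: (x=4, y=0), (x=4, y=2), (x=3, y=3), (x=0, y=4), (x=2, y=4)
  Distance 5: (x=5, y=2), (x=3, y=4), (x=0, y=5)
  Distance 6: (x=5, y=3), (x=4, y=4), (x=3, y=5), (x=0, y=6)
  Distance 7: (x=5, y=4), (x=1, y=6), (x=0, y=7)
  Distance 8: (x=5, y=5), (x=2, y=6)
  Distance 9: (x=2, y=7)
  Distance 10: (x=3, y=7)
  Distance 11: (x=4, y=7)
  Distance 12: (x=4, y=6), (x=5, y=7)
Total reachable: 37 (grid has 37 open cells total)

Answer: Reachable cells: 37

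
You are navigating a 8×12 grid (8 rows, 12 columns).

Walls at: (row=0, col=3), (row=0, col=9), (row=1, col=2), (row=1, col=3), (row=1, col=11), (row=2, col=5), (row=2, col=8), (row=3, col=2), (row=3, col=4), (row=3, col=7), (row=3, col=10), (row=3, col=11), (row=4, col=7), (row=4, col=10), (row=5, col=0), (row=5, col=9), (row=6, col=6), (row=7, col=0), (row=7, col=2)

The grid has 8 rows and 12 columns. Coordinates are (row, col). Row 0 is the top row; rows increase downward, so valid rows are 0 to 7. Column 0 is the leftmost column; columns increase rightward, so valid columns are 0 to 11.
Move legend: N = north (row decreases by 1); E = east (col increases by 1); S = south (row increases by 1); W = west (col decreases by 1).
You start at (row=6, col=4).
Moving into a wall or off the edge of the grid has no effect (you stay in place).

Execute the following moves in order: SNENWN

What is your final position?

Start: (row=6, col=4)
  S (south): (row=6, col=4) -> (row=7, col=4)
  N (north): (row=7, col=4) -> (row=6, col=4)
  E (east): (row=6, col=4) -> (row=6, col=5)
  N (north): (row=6, col=5) -> (row=5, col=5)
  W (west): (row=5, col=5) -> (row=5, col=4)
  N (north): (row=5, col=4) -> (row=4, col=4)
Final: (row=4, col=4)

Answer: Final position: (row=4, col=4)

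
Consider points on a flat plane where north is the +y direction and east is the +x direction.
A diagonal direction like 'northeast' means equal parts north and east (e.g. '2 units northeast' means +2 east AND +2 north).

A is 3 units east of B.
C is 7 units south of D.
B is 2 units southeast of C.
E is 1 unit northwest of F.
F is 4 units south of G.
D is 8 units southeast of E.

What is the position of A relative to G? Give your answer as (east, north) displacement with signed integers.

Answer: A is at (east=12, north=-20) relative to G.

Derivation:
Place G at the origin (east=0, north=0).
  F is 4 units south of G: delta (east=+0, north=-4); F at (east=0, north=-4).
  E is 1 unit northwest of F: delta (east=-1, north=+1); E at (east=-1, north=-3).
  D is 8 units southeast of E: delta (east=+8, north=-8); D at (east=7, north=-11).
  C is 7 units south of D: delta (east=+0, north=-7); C at (east=7, north=-18).
  B is 2 units southeast of C: delta (east=+2, north=-2); B at (east=9, north=-20).
  A is 3 units east of B: delta (east=+3, north=+0); A at (east=12, north=-20).
Therefore A relative to G: (east=12, north=-20).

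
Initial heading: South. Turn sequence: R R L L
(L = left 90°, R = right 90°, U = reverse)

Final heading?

Answer: Final heading: South

Derivation:
Start: South
  R (right (90° clockwise)) -> West
  R (right (90° clockwise)) -> North
  L (left (90° counter-clockwise)) -> West
  L (left (90° counter-clockwise)) -> South
Final: South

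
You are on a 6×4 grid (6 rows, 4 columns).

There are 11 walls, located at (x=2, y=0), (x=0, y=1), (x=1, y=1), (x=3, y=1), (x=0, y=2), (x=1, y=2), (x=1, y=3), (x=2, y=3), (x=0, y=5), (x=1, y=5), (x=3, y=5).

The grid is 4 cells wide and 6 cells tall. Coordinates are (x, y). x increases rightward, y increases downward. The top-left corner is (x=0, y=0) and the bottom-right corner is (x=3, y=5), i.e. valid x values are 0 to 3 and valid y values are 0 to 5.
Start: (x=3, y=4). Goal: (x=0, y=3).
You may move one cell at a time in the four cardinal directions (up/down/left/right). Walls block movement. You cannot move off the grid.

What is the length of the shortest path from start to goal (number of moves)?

Answer: Shortest path length: 4

Derivation:
BFS from (x=3, y=4) until reaching (x=0, y=3):
  Distance 0: (x=3, y=4)
  Distance 1: (x=3, y=3), (x=2, y=4)
  Distance 2: (x=3, y=2), (x=1, y=4), (x=2, y=5)
  Distance 3: (x=2, y=2), (x=0, y=4)
  Distance 4: (x=2, y=1), (x=0, y=3)  <- goal reached here
One shortest path (4 moves): (x=3, y=4) -> (x=2, y=4) -> (x=1, y=4) -> (x=0, y=4) -> (x=0, y=3)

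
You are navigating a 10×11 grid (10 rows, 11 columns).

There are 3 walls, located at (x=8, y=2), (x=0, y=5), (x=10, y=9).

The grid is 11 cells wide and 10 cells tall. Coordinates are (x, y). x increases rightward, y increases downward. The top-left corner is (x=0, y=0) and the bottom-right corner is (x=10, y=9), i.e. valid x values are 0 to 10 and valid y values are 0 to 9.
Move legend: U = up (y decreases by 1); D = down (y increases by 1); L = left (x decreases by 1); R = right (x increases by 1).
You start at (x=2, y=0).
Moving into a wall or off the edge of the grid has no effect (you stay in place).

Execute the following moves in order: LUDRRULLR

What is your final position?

Start: (x=2, y=0)
  L (left): (x=2, y=0) -> (x=1, y=0)
  U (up): blocked, stay at (x=1, y=0)
  D (down): (x=1, y=0) -> (x=1, y=1)
  R (right): (x=1, y=1) -> (x=2, y=1)
  R (right): (x=2, y=1) -> (x=3, y=1)
  U (up): (x=3, y=1) -> (x=3, y=0)
  L (left): (x=3, y=0) -> (x=2, y=0)
  L (left): (x=2, y=0) -> (x=1, y=0)
  R (right): (x=1, y=0) -> (x=2, y=0)
Final: (x=2, y=0)

Answer: Final position: (x=2, y=0)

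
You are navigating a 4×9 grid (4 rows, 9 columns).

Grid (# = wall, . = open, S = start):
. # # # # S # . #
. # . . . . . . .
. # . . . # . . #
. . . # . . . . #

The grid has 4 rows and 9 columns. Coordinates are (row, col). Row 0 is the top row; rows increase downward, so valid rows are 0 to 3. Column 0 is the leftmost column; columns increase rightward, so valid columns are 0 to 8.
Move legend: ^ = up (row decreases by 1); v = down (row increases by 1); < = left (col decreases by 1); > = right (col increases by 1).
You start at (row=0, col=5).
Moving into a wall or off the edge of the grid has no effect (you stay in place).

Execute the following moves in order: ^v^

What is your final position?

Answer: Final position: (row=0, col=5)

Derivation:
Start: (row=0, col=5)
  ^ (up): blocked, stay at (row=0, col=5)
  v (down): (row=0, col=5) -> (row=1, col=5)
  ^ (up): (row=1, col=5) -> (row=0, col=5)
Final: (row=0, col=5)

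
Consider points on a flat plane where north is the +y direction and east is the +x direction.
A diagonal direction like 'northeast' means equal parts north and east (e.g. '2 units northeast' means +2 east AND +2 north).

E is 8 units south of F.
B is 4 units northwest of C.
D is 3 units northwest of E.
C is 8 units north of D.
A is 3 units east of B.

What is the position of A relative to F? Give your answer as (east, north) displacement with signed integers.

Answer: A is at (east=-4, north=7) relative to F.

Derivation:
Place F at the origin (east=0, north=0).
  E is 8 units south of F: delta (east=+0, north=-8); E at (east=0, north=-8).
  D is 3 units northwest of E: delta (east=-3, north=+3); D at (east=-3, north=-5).
  C is 8 units north of D: delta (east=+0, north=+8); C at (east=-3, north=3).
  B is 4 units northwest of C: delta (east=-4, north=+4); B at (east=-7, north=7).
  A is 3 units east of B: delta (east=+3, north=+0); A at (east=-4, north=7).
Therefore A relative to F: (east=-4, north=7).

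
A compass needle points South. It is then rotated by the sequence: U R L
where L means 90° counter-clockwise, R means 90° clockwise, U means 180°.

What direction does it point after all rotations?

Start: South
  U (U-turn (180°)) -> North
  R (right (90° clockwise)) -> East
  L (left (90° counter-clockwise)) -> North
Final: North

Answer: Final heading: North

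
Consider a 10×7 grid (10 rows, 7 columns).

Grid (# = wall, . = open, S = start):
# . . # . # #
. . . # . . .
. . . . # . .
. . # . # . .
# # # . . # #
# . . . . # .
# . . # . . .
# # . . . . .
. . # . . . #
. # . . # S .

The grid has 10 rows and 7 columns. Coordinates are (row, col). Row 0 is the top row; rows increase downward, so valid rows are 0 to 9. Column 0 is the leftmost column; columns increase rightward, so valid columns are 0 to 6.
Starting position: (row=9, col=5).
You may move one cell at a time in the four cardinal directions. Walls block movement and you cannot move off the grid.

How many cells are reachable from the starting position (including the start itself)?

Answer: Reachable cells: 36

Derivation:
BFS flood-fill from (row=9, col=5):
  Distance 0: (row=9, col=5)
  Distance 1: (row=8, col=5), (row=9, col=6)
  Distance 2: (row=7, col=5), (row=8, col=4)
  Distance 3: (row=6, col=5), (row=7, col=4), (row=7, col=6), (row=8, col=3)
  Distance 4: (row=6, col=4), (row=6, col=6), (row=7, col=3), (row=9, col=3)
  Distance 5: (row=5, col=4), (row=5, col=6), (row=7, col=2), (row=9, col=2)
  Distance 6: (row=4, col=4), (row=5, col=3), (row=6, col=2)
  Distance 7: (row=4, col=3), (row=5, col=2), (row=6, col=1)
  Distance 8: (row=3, col=3), (row=5, col=1)
  Distance 9: (row=2, col=3)
  Distance 10: (row=2, col=2)
  Distance 11: (row=1, col=2), (row=2, col=1)
  Distance 12: (row=0, col=2), (row=1, col=1), (row=2, col=0), (row=3, col=1)
  Distance 13: (row=0, col=1), (row=1, col=0), (row=3, col=0)
Total reachable: 36 (grid has 47 open cells total)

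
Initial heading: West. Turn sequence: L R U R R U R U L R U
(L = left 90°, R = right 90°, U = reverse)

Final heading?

Answer: Final heading: South

Derivation:
Start: West
  L (left (90° counter-clockwise)) -> South
  R (right (90° clockwise)) -> West
  U (U-turn (180°)) -> East
  R (right (90° clockwise)) -> South
  R (right (90° clockwise)) -> West
  U (U-turn (180°)) -> East
  R (right (90° clockwise)) -> South
  U (U-turn (180°)) -> North
  L (left (90° counter-clockwise)) -> West
  R (right (90° clockwise)) -> North
  U (U-turn (180°)) -> South
Final: South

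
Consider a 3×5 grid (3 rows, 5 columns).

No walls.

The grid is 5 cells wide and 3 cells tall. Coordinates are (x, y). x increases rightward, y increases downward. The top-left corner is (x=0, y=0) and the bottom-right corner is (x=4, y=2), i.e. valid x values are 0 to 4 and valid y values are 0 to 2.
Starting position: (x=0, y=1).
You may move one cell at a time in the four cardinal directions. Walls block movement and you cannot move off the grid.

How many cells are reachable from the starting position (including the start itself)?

Answer: Reachable cells: 15

Derivation:
BFS flood-fill from (x=0, y=1):
  Distance 0: (x=0, y=1)
  Distance 1: (x=0, y=0), (x=1, y=1), (x=0, y=2)
  Distance 2: (x=1, y=0), (x=2, y=1), (x=1, y=2)
  Distance 3: (x=2, y=0), (x=3, y=1), (x=2, y=2)
  Distance 4: (x=3, y=0), (x=4, y=1), (x=3, y=2)
  Distance 5: (x=4, y=0), (x=4, y=2)
Total reachable: 15 (grid has 15 open cells total)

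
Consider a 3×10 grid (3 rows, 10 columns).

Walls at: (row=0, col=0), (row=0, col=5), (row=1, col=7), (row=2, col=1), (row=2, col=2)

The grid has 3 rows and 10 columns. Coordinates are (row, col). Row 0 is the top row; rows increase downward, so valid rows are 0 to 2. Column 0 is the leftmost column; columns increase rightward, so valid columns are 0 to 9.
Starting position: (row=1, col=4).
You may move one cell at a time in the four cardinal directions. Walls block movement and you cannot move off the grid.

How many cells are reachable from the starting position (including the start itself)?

Answer: Reachable cells: 25

Derivation:
BFS flood-fill from (row=1, col=4):
  Distance 0: (row=1, col=4)
  Distance 1: (row=0, col=4), (row=1, col=3), (row=1, col=5), (row=2, col=4)
  Distance 2: (row=0, col=3), (row=1, col=2), (row=1, col=6), (row=2, col=3), (row=2, col=5)
  Distance 3: (row=0, col=2), (row=0, col=6), (row=1, col=1), (row=2, col=6)
  Distance 4: (row=0, col=1), (row=0, col=7), (row=1, col=0), (row=2, col=7)
  Distance 5: (row=0, col=8), (row=2, col=0), (row=2, col=8)
  Distance 6: (row=0, col=9), (row=1, col=8), (row=2, col=9)
  Distance 7: (row=1, col=9)
Total reachable: 25 (grid has 25 open cells total)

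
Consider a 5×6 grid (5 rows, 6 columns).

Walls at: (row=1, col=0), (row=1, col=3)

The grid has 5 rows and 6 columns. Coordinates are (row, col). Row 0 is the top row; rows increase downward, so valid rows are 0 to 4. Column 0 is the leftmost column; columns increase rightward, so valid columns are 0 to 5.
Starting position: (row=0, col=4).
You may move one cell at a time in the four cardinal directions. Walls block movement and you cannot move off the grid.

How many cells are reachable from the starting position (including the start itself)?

Answer: Reachable cells: 28

Derivation:
BFS flood-fill from (row=0, col=4):
  Distance 0: (row=0, col=4)
  Distance 1: (row=0, col=3), (row=0, col=5), (row=1, col=4)
  Distance 2: (row=0, col=2), (row=1, col=5), (row=2, col=4)
  Distance 3: (row=0, col=1), (row=1, col=2), (row=2, col=3), (row=2, col=5), (row=3, col=4)
  Distance 4: (row=0, col=0), (row=1, col=1), (row=2, col=2), (row=3, col=3), (row=3, col=5), (row=4, col=4)
  Distance 5: (row=2, col=1), (row=3, col=2), (row=4, col=3), (row=4, col=5)
  Distance 6: (row=2, col=0), (row=3, col=1), (row=4, col=2)
  Distance 7: (row=3, col=0), (row=4, col=1)
  Distance 8: (row=4, col=0)
Total reachable: 28 (grid has 28 open cells total)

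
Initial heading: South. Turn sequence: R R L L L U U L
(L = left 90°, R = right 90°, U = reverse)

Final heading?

Answer: Final heading: North

Derivation:
Start: South
  R (right (90° clockwise)) -> West
  R (right (90° clockwise)) -> North
  L (left (90° counter-clockwise)) -> West
  L (left (90° counter-clockwise)) -> South
  L (left (90° counter-clockwise)) -> East
  U (U-turn (180°)) -> West
  U (U-turn (180°)) -> East
  L (left (90° counter-clockwise)) -> North
Final: North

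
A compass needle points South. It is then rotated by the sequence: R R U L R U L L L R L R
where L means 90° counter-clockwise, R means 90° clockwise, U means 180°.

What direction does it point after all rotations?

Answer: Final heading: South

Derivation:
Start: South
  R (right (90° clockwise)) -> West
  R (right (90° clockwise)) -> North
  U (U-turn (180°)) -> South
  L (left (90° counter-clockwise)) -> East
  R (right (90° clockwise)) -> South
  U (U-turn (180°)) -> North
  L (left (90° counter-clockwise)) -> West
  L (left (90° counter-clockwise)) -> South
  L (left (90° counter-clockwise)) -> East
  R (right (90° clockwise)) -> South
  L (left (90° counter-clockwise)) -> East
  R (right (90° clockwise)) -> South
Final: South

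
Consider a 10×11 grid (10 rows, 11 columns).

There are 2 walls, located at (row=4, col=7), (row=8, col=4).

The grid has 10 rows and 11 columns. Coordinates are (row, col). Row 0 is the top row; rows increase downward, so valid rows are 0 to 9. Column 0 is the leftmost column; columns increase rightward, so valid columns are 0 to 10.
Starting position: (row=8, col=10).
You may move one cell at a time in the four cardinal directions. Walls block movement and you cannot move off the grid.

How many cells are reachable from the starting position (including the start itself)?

BFS flood-fill from (row=8, col=10):
  Distance 0: (row=8, col=10)
  Distance 1: (row=7, col=10), (row=8, col=9), (row=9, col=10)
  Distance 2: (row=6, col=10), (row=7, col=9), (row=8, col=8), (row=9, col=9)
  Distance 3: (row=5, col=10), (row=6, col=9), (row=7, col=8), (row=8, col=7), (row=9, col=8)
  Distance 4: (row=4, col=10), (row=5, col=9), (row=6, col=8), (row=7, col=7), (row=8, col=6), (row=9, col=7)
  Distance 5: (row=3, col=10), (row=4, col=9), (row=5, col=8), (row=6, col=7), (row=7, col=6), (row=8, col=5), (row=9, col=6)
  Distance 6: (row=2, col=10), (row=3, col=9), (row=4, col=8), (row=5, col=7), (row=6, col=6), (row=7, col=5), (row=9, col=5)
  Distance 7: (row=1, col=10), (row=2, col=9), (row=3, col=8), (row=5, col=6), (row=6, col=5), (row=7, col=4), (row=9, col=4)
  Distance 8: (row=0, col=10), (row=1, col=9), (row=2, col=8), (row=3, col=7), (row=4, col=6), (row=5, col=5), (row=6, col=4), (row=7, col=3), (row=9, col=3)
  Distance 9: (row=0, col=9), (row=1, col=8), (row=2, col=7), (row=3, col=6), (row=4, col=5), (row=5, col=4), (row=6, col=3), (row=7, col=2), (row=8, col=3), (row=9, col=2)
  Distance 10: (row=0, col=8), (row=1, col=7), (row=2, col=6), (row=3, col=5), (row=4, col=4), (row=5, col=3), (row=6, col=2), (row=7, col=1), (row=8, col=2), (row=9, col=1)
  Distance 11: (row=0, col=7), (row=1, col=6), (row=2, col=5), (row=3, col=4), (row=4, col=3), (row=5, col=2), (row=6, col=1), (row=7, col=0), (row=8, col=1), (row=9, col=0)
  Distance 12: (row=0, col=6), (row=1, col=5), (row=2, col=4), (row=3, col=3), (row=4, col=2), (row=5, col=1), (row=6, col=0), (row=8, col=0)
  Distance 13: (row=0, col=5), (row=1, col=4), (row=2, col=3), (row=3, col=2), (row=4, col=1), (row=5, col=0)
  Distance 14: (row=0, col=4), (row=1, col=3), (row=2, col=2), (row=3, col=1), (row=4, col=0)
  Distance 15: (row=0, col=3), (row=1, col=2), (row=2, col=1), (row=3, col=0)
  Distance 16: (row=0, col=2), (row=1, col=1), (row=2, col=0)
  Distance 17: (row=0, col=1), (row=1, col=0)
  Distance 18: (row=0, col=0)
Total reachable: 108 (grid has 108 open cells total)

Answer: Reachable cells: 108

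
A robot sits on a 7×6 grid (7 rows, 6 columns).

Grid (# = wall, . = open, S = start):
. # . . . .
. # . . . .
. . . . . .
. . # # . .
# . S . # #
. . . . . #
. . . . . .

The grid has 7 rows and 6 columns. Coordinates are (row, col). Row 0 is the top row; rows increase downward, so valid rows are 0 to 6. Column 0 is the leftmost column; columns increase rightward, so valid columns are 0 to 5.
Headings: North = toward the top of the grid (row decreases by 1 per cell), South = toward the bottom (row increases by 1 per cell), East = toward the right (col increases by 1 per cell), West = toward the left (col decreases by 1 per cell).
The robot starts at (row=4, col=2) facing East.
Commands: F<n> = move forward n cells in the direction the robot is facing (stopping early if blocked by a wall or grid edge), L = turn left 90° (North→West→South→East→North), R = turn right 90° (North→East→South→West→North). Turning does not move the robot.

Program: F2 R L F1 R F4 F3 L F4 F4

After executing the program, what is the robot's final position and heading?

Start: (row=4, col=2), facing East
  F2: move forward 1/2 (blocked), now at (row=4, col=3)
  R: turn right, now facing South
  L: turn left, now facing East
  F1: move forward 0/1 (blocked), now at (row=4, col=3)
  R: turn right, now facing South
  F4: move forward 2/4 (blocked), now at (row=6, col=3)
  F3: move forward 0/3 (blocked), now at (row=6, col=3)
  L: turn left, now facing East
  F4: move forward 2/4 (blocked), now at (row=6, col=5)
  F4: move forward 0/4 (blocked), now at (row=6, col=5)
Final: (row=6, col=5), facing East

Answer: Final position: (row=6, col=5), facing East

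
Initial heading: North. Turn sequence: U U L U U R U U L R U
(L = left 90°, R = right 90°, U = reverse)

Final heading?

Answer: Final heading: South

Derivation:
Start: North
  U (U-turn (180°)) -> South
  U (U-turn (180°)) -> North
  L (left (90° counter-clockwise)) -> West
  U (U-turn (180°)) -> East
  U (U-turn (180°)) -> West
  R (right (90° clockwise)) -> North
  U (U-turn (180°)) -> South
  U (U-turn (180°)) -> North
  L (left (90° counter-clockwise)) -> West
  R (right (90° clockwise)) -> North
  U (U-turn (180°)) -> South
Final: South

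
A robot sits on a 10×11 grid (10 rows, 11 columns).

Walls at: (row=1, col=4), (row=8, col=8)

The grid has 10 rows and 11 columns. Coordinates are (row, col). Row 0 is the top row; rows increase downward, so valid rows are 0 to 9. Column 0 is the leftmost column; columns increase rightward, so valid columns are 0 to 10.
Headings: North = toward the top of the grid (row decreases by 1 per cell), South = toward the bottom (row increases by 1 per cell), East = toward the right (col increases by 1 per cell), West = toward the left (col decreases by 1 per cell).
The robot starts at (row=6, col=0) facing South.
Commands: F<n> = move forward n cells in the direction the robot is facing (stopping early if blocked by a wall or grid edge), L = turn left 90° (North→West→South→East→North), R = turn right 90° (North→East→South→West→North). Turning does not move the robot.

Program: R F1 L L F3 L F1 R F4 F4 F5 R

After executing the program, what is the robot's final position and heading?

Start: (row=6, col=0), facing South
  R: turn right, now facing West
  F1: move forward 0/1 (blocked), now at (row=6, col=0)
  L: turn left, now facing South
  L: turn left, now facing East
  F3: move forward 3, now at (row=6, col=3)
  L: turn left, now facing North
  F1: move forward 1, now at (row=5, col=3)
  R: turn right, now facing East
  F4: move forward 4, now at (row=5, col=7)
  F4: move forward 3/4 (blocked), now at (row=5, col=10)
  F5: move forward 0/5 (blocked), now at (row=5, col=10)
  R: turn right, now facing South
Final: (row=5, col=10), facing South

Answer: Final position: (row=5, col=10), facing South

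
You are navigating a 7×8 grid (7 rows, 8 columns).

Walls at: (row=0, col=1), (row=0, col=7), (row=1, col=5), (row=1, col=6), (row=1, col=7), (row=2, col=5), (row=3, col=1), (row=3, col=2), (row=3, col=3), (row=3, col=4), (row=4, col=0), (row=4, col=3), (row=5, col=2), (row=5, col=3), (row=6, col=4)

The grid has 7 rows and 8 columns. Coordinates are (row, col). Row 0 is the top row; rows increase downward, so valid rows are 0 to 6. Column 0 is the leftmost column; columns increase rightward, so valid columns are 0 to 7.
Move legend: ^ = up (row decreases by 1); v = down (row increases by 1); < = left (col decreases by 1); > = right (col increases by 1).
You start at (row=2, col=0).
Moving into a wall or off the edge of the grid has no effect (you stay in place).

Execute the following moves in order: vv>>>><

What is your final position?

Start: (row=2, col=0)
  v (down): (row=2, col=0) -> (row=3, col=0)
  v (down): blocked, stay at (row=3, col=0)
  [×4]> (right): blocked, stay at (row=3, col=0)
  < (left): blocked, stay at (row=3, col=0)
Final: (row=3, col=0)

Answer: Final position: (row=3, col=0)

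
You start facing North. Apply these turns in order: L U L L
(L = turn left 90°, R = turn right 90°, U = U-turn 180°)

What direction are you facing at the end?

Answer: Final heading: West

Derivation:
Start: North
  L (left (90° counter-clockwise)) -> West
  U (U-turn (180°)) -> East
  L (left (90° counter-clockwise)) -> North
  L (left (90° counter-clockwise)) -> West
Final: West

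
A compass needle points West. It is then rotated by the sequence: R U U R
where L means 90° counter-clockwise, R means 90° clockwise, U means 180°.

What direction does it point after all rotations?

Answer: Final heading: East

Derivation:
Start: West
  R (right (90° clockwise)) -> North
  U (U-turn (180°)) -> South
  U (U-turn (180°)) -> North
  R (right (90° clockwise)) -> East
Final: East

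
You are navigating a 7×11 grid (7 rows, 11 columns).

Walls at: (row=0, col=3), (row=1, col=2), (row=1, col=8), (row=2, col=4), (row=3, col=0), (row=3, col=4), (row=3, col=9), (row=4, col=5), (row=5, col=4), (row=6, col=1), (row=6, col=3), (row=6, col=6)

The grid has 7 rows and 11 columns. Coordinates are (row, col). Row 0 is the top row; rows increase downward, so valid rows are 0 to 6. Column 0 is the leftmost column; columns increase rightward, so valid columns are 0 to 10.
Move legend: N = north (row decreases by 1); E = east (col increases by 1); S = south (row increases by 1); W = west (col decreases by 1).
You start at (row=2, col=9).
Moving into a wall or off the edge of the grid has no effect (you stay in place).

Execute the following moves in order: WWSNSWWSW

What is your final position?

Answer: Final position: (row=3, col=5)

Derivation:
Start: (row=2, col=9)
  W (west): (row=2, col=9) -> (row=2, col=8)
  W (west): (row=2, col=8) -> (row=2, col=7)
  S (south): (row=2, col=7) -> (row=3, col=7)
  N (north): (row=3, col=7) -> (row=2, col=7)
  S (south): (row=2, col=7) -> (row=3, col=7)
  W (west): (row=3, col=7) -> (row=3, col=6)
  W (west): (row=3, col=6) -> (row=3, col=5)
  S (south): blocked, stay at (row=3, col=5)
  W (west): blocked, stay at (row=3, col=5)
Final: (row=3, col=5)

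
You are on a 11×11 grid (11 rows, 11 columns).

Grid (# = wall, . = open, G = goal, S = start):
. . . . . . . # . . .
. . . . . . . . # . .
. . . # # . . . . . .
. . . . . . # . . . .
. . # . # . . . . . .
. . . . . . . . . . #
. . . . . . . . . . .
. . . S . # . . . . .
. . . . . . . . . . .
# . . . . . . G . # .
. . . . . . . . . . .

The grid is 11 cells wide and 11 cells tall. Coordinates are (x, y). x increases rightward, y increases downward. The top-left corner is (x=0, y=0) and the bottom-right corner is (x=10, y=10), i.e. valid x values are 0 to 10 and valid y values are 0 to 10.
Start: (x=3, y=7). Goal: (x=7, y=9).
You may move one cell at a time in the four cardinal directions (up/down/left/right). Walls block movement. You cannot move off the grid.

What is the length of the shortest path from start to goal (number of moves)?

BFS from (x=3, y=7) until reaching (x=7, y=9):
  Distance 0: (x=3, y=7)
  Distance 1: (x=3, y=6), (x=2, y=7), (x=4, y=7), (x=3, y=8)
  Distance 2: (x=3, y=5), (x=2, y=6), (x=4, y=6), (x=1, y=7), (x=2, y=8), (x=4, y=8), (x=3, y=9)
  Distance 3: (x=3, y=4), (x=2, y=5), (x=4, y=5), (x=1, y=6), (x=5, y=6), (x=0, y=7), (x=1, y=8), (x=5, y=8), (x=2, y=9), (x=4, y=9), (x=3, y=10)
  Distance 4: (x=3, y=3), (x=1, y=5), (x=5, y=5), (x=0, y=6), (x=6, y=6), (x=0, y=8), (x=6, y=8), (x=1, y=9), (x=5, y=9), (x=2, y=10), (x=4, y=10)
  Distance 5: (x=2, y=3), (x=4, y=3), (x=1, y=4), (x=5, y=4), (x=0, y=5), (x=6, y=5), (x=7, y=6), (x=6, y=7), (x=7, y=8), (x=6, y=9), (x=1, y=10), (x=5, y=10)
  Distance 6: (x=2, y=2), (x=1, y=3), (x=5, y=3), (x=0, y=4), (x=6, y=4), (x=7, y=5), (x=8, y=6), (x=7, y=7), (x=8, y=8), (x=7, y=9), (x=0, y=10), (x=6, y=10)  <- goal reached here
One shortest path (6 moves): (x=3, y=7) -> (x=4, y=7) -> (x=4, y=8) -> (x=5, y=8) -> (x=6, y=8) -> (x=7, y=8) -> (x=7, y=9)

Answer: Shortest path length: 6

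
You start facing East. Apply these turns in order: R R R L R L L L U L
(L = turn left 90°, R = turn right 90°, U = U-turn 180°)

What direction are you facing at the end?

Answer: Final heading: South

Derivation:
Start: East
  R (right (90° clockwise)) -> South
  R (right (90° clockwise)) -> West
  R (right (90° clockwise)) -> North
  L (left (90° counter-clockwise)) -> West
  R (right (90° clockwise)) -> North
  L (left (90° counter-clockwise)) -> West
  L (left (90° counter-clockwise)) -> South
  L (left (90° counter-clockwise)) -> East
  U (U-turn (180°)) -> West
  L (left (90° counter-clockwise)) -> South
Final: South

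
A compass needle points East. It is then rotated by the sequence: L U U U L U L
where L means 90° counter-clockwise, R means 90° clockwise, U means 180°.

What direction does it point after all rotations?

Answer: Final heading: South

Derivation:
Start: East
  L (left (90° counter-clockwise)) -> North
  U (U-turn (180°)) -> South
  U (U-turn (180°)) -> North
  U (U-turn (180°)) -> South
  L (left (90° counter-clockwise)) -> East
  U (U-turn (180°)) -> West
  L (left (90° counter-clockwise)) -> South
Final: South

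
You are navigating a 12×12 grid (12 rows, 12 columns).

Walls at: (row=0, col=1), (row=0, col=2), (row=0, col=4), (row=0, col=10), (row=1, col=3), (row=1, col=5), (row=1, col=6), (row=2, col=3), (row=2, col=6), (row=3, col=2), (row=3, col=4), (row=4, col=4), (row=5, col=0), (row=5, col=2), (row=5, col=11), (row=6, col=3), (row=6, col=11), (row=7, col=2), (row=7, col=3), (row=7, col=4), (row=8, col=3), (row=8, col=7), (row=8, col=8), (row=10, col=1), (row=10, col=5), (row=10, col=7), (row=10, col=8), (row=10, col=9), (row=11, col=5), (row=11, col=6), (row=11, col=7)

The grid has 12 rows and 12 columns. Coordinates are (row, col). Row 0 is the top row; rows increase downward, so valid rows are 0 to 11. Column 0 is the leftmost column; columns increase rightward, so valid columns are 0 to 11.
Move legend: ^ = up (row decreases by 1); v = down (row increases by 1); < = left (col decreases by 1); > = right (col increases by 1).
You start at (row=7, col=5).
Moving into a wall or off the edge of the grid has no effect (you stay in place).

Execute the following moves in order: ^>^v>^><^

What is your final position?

Answer: Final position: (row=4, col=7)

Derivation:
Start: (row=7, col=5)
  ^ (up): (row=7, col=5) -> (row=6, col=5)
  > (right): (row=6, col=5) -> (row=6, col=6)
  ^ (up): (row=6, col=6) -> (row=5, col=6)
  v (down): (row=5, col=6) -> (row=6, col=6)
  > (right): (row=6, col=6) -> (row=6, col=7)
  ^ (up): (row=6, col=7) -> (row=5, col=7)
  > (right): (row=5, col=7) -> (row=5, col=8)
  < (left): (row=5, col=8) -> (row=5, col=7)
  ^ (up): (row=5, col=7) -> (row=4, col=7)
Final: (row=4, col=7)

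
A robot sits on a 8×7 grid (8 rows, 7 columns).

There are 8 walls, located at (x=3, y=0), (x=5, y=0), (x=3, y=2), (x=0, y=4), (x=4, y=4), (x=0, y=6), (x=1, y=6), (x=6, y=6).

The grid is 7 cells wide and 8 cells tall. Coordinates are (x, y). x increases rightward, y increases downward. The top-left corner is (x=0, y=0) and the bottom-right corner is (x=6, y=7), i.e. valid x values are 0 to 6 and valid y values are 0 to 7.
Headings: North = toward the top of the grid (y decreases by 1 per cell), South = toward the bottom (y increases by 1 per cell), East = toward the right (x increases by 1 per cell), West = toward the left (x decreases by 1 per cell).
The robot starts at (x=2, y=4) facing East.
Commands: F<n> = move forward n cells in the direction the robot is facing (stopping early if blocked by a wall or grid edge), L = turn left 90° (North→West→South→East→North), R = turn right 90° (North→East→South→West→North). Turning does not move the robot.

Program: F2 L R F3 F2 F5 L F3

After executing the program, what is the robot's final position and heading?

Start: (x=2, y=4), facing East
  F2: move forward 1/2 (blocked), now at (x=3, y=4)
  L: turn left, now facing North
  R: turn right, now facing East
  F3: move forward 0/3 (blocked), now at (x=3, y=4)
  F2: move forward 0/2 (blocked), now at (x=3, y=4)
  F5: move forward 0/5 (blocked), now at (x=3, y=4)
  L: turn left, now facing North
  F3: move forward 1/3 (blocked), now at (x=3, y=3)
Final: (x=3, y=3), facing North

Answer: Final position: (x=3, y=3), facing North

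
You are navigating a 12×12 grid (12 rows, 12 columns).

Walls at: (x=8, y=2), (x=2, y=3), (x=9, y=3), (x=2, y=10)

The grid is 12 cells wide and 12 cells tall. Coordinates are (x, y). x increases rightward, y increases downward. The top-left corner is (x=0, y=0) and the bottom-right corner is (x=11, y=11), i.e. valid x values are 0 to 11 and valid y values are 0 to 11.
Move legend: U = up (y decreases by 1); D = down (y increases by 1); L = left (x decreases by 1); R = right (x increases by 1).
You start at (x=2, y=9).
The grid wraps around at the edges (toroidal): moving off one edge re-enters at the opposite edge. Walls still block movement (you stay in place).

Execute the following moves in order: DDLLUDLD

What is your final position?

Start: (x=2, y=9)
  D (down): blocked, stay at (x=2, y=9)
  D (down): blocked, stay at (x=2, y=9)
  L (left): (x=2, y=9) -> (x=1, y=9)
  L (left): (x=1, y=9) -> (x=0, y=9)
  U (up): (x=0, y=9) -> (x=0, y=8)
  D (down): (x=0, y=8) -> (x=0, y=9)
  L (left): (x=0, y=9) -> (x=11, y=9)
  D (down): (x=11, y=9) -> (x=11, y=10)
Final: (x=11, y=10)

Answer: Final position: (x=11, y=10)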